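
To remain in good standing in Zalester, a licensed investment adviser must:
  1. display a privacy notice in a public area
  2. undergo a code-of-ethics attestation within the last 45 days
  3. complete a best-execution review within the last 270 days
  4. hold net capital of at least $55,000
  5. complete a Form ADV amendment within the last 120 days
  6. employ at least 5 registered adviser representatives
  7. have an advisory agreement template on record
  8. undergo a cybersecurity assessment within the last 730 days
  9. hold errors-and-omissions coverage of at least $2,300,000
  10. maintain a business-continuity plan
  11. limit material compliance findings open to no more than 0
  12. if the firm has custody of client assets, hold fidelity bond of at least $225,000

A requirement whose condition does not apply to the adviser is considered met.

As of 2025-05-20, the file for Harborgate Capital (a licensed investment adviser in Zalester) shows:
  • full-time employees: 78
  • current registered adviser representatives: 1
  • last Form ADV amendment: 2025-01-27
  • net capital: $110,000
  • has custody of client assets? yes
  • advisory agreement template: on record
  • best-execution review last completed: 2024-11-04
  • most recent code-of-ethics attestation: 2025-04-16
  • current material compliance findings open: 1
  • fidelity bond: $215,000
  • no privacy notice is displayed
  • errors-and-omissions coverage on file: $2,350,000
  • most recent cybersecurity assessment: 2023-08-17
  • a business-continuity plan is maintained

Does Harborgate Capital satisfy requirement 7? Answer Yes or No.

7. advisory agreement template present → met

Yes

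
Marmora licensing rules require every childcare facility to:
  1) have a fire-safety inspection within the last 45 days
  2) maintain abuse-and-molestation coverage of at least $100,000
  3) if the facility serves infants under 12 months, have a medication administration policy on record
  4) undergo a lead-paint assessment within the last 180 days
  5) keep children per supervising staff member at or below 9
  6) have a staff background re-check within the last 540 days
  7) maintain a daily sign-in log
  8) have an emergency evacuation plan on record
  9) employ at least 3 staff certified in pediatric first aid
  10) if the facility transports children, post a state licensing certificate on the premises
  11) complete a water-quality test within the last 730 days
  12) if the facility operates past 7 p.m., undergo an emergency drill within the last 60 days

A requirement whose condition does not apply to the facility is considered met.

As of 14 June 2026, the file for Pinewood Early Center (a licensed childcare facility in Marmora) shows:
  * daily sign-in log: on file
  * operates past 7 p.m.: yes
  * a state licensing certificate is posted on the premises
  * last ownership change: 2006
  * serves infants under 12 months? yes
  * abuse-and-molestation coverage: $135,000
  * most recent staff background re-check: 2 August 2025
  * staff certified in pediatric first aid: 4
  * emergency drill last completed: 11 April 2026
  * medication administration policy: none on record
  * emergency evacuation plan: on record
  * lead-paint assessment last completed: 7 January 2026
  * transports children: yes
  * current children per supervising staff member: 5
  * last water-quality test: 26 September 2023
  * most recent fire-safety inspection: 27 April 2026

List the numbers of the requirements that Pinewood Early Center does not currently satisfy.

1, 3, 11, 12

1. fire-safety inspection 48 days ago vs limit 45 → not met
2. abuse-and-molestation coverage $135,000 ≥ $100,000 → met
3. condition 'serves infants under 12 months' holds; medication administration policy absent → not met
4. lead-paint assessment 158 days ago vs limit 180 → met
5. children per supervising staff member 5 ≤ 9 → met
6. staff background re-check 316 days ago vs limit 540 → met
7. daily sign-in log present → met
8. emergency evacuation plan present → met
9. staff certified in pediatric first aid 4 ≥ 3 → met
10. condition 'transports children' holds; state licensing certificate present → met
11. water-quality test 992 days ago vs limit 730 → not met
12. condition 'operates past 7 p.m.' holds; emergency drill 64 days ago vs limit 60 → not met
Not met: 1, 3, 11, 12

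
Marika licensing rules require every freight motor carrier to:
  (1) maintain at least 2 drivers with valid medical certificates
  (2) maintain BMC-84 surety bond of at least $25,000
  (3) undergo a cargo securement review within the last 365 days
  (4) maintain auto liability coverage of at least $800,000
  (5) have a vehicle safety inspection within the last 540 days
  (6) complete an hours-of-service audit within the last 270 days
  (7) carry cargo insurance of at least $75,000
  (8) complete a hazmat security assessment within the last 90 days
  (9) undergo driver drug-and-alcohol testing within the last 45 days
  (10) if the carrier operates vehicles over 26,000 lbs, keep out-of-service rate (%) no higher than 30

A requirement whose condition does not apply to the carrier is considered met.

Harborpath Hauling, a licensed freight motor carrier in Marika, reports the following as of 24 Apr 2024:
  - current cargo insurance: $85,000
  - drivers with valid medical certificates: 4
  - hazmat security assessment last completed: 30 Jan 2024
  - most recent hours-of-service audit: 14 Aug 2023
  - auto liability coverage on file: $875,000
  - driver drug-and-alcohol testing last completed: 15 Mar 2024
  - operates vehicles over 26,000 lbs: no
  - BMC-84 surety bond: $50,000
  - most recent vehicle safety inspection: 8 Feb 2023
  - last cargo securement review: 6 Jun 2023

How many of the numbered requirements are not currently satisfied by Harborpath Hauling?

0

1. drivers with valid medical certificates 4 ≥ 2 → met
2. BMC-84 surety bond $50,000 ≥ $25,000 → met
3. cargo securement review 323 days ago vs limit 365 → met
4. auto liability coverage $875,000 ≥ $800,000 → met
5. vehicle safety inspection 441 days ago vs limit 540 → met
6. hours-of-service audit 254 days ago vs limit 270 → met
7. cargo insurance $85,000 ≥ $75,000 → met
8. hazmat security assessment 85 days ago vs limit 90 → met
9. driver drug-and-alcohol testing 40 days ago vs limit 45 → met
10. condition 'operates vehicles over 26,000 lbs' does not hold → requirement n/a → met
Not met: 0 of 10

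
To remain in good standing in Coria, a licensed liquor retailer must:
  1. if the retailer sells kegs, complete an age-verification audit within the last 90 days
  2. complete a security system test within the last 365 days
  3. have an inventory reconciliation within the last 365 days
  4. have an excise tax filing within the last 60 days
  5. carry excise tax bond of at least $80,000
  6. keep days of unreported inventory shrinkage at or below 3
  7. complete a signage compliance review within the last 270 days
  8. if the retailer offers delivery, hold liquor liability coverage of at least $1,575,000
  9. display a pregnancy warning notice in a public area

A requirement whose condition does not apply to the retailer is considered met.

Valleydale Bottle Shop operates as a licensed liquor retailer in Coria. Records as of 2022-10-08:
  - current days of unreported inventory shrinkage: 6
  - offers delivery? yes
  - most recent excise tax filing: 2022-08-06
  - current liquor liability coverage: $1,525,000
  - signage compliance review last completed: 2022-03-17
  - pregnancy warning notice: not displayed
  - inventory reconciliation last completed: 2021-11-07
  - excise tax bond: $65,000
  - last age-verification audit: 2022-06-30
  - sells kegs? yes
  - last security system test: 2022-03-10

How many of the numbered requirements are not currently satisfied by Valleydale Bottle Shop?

6

1. condition 'sells kegs' holds; age-verification audit 100 days ago vs limit 90 → not met
2. security system test 212 days ago vs limit 365 → met
3. inventory reconciliation 335 days ago vs limit 365 → met
4. excise tax filing 63 days ago vs limit 60 → not met
5. excise tax bond $65,000 < $80,000 → not met
6. days of unreported inventory shrinkage 6 > 3 → not met
7. signage compliance review 205 days ago vs limit 270 → met
8. condition 'offers delivery' holds; liquor liability coverage $1,525,000 < $1,575,000 → not met
9. pregnancy warning notice absent → not met
Not met: 6 of 9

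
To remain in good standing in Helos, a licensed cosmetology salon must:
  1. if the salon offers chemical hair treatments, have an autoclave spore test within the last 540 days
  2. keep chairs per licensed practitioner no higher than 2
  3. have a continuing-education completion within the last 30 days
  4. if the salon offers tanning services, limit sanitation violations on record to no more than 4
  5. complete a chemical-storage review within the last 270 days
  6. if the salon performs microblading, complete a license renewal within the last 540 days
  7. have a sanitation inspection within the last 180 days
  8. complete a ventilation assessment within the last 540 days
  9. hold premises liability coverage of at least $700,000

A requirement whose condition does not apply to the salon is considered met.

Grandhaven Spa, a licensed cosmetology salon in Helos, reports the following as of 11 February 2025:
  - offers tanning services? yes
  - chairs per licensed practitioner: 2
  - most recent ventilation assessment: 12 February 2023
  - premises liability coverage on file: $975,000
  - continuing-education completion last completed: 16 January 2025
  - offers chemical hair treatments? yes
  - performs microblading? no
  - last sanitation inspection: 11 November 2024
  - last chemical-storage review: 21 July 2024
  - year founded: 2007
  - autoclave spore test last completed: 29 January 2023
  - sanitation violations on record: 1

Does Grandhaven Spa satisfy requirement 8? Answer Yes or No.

8. ventilation assessment 730 days ago vs limit 540 → not met

No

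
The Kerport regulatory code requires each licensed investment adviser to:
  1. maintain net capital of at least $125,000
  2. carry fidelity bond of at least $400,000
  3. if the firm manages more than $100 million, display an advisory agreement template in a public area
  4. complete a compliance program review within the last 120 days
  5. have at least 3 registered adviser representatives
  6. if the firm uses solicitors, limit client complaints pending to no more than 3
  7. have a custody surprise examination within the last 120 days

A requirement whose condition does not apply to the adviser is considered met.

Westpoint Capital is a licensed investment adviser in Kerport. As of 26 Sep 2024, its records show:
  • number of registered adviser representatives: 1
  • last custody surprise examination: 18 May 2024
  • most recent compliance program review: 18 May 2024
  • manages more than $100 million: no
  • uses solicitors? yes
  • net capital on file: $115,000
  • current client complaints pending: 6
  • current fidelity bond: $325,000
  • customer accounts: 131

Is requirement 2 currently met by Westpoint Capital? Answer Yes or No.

No

2. fidelity bond $325,000 < $400,000 → not met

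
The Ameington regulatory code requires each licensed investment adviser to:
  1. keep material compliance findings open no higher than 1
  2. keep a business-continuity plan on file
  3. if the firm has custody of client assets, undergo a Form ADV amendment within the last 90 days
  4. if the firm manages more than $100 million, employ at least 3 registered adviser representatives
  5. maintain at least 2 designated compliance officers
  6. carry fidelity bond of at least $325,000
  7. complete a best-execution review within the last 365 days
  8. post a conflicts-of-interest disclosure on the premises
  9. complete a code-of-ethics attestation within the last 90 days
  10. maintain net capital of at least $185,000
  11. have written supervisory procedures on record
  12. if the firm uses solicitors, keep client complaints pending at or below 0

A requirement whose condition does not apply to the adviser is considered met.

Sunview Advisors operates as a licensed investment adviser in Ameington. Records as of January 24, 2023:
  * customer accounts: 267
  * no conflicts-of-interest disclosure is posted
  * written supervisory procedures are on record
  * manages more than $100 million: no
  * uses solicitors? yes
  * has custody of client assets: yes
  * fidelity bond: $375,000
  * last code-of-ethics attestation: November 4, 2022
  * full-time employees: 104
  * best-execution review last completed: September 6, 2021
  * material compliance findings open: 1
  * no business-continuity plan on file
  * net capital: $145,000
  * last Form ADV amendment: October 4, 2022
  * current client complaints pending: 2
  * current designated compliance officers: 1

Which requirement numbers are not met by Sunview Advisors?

1. material compliance findings open 1 ≤ 1 → met
2. business-continuity plan absent → not met
3. condition 'has custody of client assets' holds; Form ADV amendment 112 days ago vs limit 90 → not met
4. condition 'manages more than $100 million' does not hold → requirement n/a → met
5. designated compliance officers 1 < 2 → not met
6. fidelity bond $375,000 ≥ $325,000 → met
7. best-execution review 505 days ago vs limit 365 → not met
8. conflicts-of-interest disclosure absent → not met
9. code-of-ethics attestation 81 days ago vs limit 90 → met
10. net capital $145,000 < $185,000 → not met
11. written supervisory procedures present → met
12. condition 'uses solicitors' holds; client complaints pending 2 > 0 → not met
Not met: 2, 3, 5, 7, 8, 10, 12

2, 3, 5, 7, 8, 10, 12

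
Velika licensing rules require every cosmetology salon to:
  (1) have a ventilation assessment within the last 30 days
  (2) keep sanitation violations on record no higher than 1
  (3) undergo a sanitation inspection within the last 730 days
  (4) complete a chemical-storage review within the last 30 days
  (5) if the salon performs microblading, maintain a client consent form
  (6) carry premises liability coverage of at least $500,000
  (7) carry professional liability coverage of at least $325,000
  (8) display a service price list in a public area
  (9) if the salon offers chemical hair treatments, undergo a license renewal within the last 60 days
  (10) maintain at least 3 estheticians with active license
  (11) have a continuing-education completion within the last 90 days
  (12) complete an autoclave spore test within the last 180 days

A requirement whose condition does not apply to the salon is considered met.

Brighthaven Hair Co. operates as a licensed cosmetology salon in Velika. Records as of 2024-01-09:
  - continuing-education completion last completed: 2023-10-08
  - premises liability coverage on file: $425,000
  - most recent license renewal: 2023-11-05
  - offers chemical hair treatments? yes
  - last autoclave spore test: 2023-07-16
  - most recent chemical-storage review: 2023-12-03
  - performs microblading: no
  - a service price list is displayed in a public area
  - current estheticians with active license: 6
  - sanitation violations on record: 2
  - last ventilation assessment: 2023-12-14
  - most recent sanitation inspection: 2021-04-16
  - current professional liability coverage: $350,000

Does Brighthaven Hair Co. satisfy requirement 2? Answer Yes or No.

2. sanitation violations on record 2 > 1 → not met

No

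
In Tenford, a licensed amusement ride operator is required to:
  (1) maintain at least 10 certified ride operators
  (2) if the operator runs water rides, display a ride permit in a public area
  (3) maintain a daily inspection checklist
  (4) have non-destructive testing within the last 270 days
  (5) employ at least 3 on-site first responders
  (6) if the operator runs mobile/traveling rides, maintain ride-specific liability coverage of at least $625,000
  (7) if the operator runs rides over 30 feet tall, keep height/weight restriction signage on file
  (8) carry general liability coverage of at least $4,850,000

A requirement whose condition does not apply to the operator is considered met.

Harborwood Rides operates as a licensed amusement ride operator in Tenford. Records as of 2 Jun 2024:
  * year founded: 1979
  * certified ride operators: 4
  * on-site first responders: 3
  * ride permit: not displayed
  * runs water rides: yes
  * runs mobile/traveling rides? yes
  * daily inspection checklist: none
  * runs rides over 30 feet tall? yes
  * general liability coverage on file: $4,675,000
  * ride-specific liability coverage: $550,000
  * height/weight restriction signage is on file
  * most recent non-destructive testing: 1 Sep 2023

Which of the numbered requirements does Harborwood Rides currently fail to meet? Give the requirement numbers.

1, 2, 3, 4, 6, 8

1. certified ride operators 4 < 10 → not met
2. condition 'runs water rides' holds; ride permit absent → not met
3. daily inspection checklist absent → not met
4. non-destructive testing 275 days ago vs limit 270 → not met
5. on-site first responders 3 ≥ 3 → met
6. condition 'runs mobile/traveling rides' holds; ride-specific liability coverage $550,000 < $625,000 → not met
7. condition 'runs rides over 30 feet tall' holds; height/weight restriction signage present → met
8. general liability coverage $4,675,000 < $4,850,000 → not met
Not met: 1, 2, 3, 4, 6, 8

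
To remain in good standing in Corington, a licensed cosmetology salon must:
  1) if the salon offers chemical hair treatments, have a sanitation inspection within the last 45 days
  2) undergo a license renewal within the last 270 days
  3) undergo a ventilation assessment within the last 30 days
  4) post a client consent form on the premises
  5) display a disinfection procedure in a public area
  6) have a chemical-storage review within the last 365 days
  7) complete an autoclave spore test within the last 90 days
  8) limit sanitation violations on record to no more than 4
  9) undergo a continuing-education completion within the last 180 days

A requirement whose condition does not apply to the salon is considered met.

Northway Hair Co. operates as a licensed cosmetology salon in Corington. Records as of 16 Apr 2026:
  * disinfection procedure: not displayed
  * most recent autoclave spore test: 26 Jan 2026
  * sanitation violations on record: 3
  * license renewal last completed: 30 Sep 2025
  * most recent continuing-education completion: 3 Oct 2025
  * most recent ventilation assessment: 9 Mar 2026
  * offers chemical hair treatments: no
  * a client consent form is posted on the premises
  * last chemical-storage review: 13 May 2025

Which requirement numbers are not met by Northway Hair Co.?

3, 5, 9

1. condition 'offers chemical hair treatments' does not hold → requirement n/a → met
2. license renewal 198 days ago vs limit 270 → met
3. ventilation assessment 38 days ago vs limit 30 → not met
4. client consent form present → met
5. disinfection procedure absent → not met
6. chemical-storage review 338 days ago vs limit 365 → met
7. autoclave spore test 80 days ago vs limit 90 → met
8. sanitation violations on record 3 ≤ 4 → met
9. continuing-education completion 195 days ago vs limit 180 → not met
Not met: 3, 5, 9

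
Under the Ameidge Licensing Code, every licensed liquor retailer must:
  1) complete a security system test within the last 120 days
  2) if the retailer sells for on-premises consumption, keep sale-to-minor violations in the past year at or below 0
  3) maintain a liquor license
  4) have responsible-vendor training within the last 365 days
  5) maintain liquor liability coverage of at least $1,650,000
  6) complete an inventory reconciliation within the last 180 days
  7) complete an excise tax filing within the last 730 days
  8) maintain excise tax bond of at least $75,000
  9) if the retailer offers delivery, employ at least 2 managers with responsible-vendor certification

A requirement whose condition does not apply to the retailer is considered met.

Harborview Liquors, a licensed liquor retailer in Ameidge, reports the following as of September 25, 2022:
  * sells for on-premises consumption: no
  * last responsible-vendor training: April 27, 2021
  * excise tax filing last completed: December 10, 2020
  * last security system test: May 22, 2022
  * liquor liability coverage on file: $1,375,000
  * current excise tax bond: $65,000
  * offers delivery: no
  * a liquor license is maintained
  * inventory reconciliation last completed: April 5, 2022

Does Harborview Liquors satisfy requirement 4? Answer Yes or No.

4. responsible-vendor training 516 days ago vs limit 365 → not met

No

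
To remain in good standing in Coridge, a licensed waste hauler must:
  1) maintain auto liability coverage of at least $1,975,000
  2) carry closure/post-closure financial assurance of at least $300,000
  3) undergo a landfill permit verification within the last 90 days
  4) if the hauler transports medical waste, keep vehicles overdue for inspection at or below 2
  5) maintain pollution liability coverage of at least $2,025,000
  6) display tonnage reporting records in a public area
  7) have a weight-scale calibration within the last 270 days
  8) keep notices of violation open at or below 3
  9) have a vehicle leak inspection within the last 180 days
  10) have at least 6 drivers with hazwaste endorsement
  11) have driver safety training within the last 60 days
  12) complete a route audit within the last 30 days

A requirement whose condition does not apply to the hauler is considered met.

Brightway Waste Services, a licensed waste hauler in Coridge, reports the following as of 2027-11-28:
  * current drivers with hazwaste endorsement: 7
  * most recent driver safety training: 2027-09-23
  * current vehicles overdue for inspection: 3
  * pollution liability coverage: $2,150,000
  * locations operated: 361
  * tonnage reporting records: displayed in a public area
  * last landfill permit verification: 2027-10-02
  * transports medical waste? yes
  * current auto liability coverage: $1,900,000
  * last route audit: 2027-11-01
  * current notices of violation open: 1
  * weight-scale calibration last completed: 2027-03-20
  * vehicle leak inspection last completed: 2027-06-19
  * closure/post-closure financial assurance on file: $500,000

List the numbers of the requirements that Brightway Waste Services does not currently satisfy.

1. auto liability coverage $1,900,000 < $1,975,000 → not met
2. closure/post-closure financial assurance $500,000 ≥ $300,000 → met
3. landfill permit verification 57 days ago vs limit 90 → met
4. condition 'transports medical waste' holds; vehicles overdue for inspection 3 > 2 → not met
5. pollution liability coverage $2,150,000 ≥ $2,025,000 → met
6. tonnage reporting records present → met
7. weight-scale calibration 253 days ago vs limit 270 → met
8. notices of violation open 1 ≤ 3 → met
9. vehicle leak inspection 162 days ago vs limit 180 → met
10. drivers with hazwaste endorsement 7 ≥ 6 → met
11. driver safety training 66 days ago vs limit 60 → not met
12. route audit 27 days ago vs limit 30 → met
Not met: 1, 4, 11

1, 4, 11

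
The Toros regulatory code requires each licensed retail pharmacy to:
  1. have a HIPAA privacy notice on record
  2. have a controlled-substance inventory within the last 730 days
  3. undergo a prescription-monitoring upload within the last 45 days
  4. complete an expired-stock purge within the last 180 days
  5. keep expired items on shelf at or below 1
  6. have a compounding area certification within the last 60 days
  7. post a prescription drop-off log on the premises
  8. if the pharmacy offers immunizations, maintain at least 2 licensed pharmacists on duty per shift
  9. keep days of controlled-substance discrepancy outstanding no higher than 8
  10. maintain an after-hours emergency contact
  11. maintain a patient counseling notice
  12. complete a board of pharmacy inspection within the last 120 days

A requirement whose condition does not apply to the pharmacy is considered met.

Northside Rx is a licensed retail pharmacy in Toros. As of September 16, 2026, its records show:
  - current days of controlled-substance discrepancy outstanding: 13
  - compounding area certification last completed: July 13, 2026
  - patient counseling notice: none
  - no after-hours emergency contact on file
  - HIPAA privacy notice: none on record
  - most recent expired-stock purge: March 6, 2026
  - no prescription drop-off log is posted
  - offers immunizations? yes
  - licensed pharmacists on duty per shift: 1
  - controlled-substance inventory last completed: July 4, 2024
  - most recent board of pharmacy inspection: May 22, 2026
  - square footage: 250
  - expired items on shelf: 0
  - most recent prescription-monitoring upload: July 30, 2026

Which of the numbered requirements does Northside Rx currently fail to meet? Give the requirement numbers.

1. HIPAA privacy notice absent → not met
2. controlled-substance inventory 804 days ago vs limit 730 → not met
3. prescription-monitoring upload 48 days ago vs limit 45 → not met
4. expired-stock purge 194 days ago vs limit 180 → not met
5. expired items on shelf 0 ≤ 1 → met
6. compounding area certification 65 days ago vs limit 60 → not met
7. prescription drop-off log absent → not met
8. condition 'offers immunizations' holds; licensed pharmacists on duty per shift 1 < 2 → not met
9. days of controlled-substance discrepancy outstanding 13 > 8 → not met
10. after-hours emergency contact absent → not met
11. patient counseling notice absent → not met
12. board of pharmacy inspection 117 days ago vs limit 120 → met
Not met: 1, 2, 3, 4, 6, 7, 8, 9, 10, 11

1, 2, 3, 4, 6, 7, 8, 9, 10, 11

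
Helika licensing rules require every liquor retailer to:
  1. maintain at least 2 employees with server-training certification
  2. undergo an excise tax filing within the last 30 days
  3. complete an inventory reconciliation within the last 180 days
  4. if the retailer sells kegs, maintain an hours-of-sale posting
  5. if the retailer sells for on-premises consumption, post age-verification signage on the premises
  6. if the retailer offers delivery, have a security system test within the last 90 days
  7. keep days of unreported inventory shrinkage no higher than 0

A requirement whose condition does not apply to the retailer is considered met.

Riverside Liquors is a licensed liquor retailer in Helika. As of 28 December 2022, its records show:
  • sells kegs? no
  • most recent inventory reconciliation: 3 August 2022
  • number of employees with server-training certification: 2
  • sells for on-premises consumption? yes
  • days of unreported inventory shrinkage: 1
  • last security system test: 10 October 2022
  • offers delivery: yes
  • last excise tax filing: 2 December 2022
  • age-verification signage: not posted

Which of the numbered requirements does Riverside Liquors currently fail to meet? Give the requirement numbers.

1. employees with server-training certification 2 ≥ 2 → met
2. excise tax filing 26 days ago vs limit 30 → met
3. inventory reconciliation 147 days ago vs limit 180 → met
4. condition 'sells kegs' does not hold → requirement n/a → met
5. condition 'sells for on-premises consumption' holds; age-verification signage absent → not met
6. condition 'offers delivery' holds; security system test 79 days ago vs limit 90 → met
7. days of unreported inventory shrinkage 1 > 0 → not met
Not met: 5, 7

5, 7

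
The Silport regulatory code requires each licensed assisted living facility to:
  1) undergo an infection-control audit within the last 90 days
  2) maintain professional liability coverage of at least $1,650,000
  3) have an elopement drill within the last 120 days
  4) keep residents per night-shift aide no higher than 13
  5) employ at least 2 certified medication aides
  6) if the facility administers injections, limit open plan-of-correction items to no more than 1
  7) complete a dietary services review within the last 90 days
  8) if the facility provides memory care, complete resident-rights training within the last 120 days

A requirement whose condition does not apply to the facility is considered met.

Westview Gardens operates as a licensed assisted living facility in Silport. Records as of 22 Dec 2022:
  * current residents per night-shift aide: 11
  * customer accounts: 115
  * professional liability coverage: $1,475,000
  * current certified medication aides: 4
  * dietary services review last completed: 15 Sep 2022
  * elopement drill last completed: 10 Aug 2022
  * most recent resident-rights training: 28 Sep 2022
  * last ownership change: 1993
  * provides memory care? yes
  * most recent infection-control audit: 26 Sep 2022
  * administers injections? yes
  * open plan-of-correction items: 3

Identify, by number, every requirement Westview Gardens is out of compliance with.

2, 3, 6, 7

1. infection-control audit 87 days ago vs limit 90 → met
2. professional liability coverage $1,475,000 < $1,650,000 → not met
3. elopement drill 134 days ago vs limit 120 → not met
4. residents per night-shift aide 11 ≤ 13 → met
5. certified medication aides 4 ≥ 2 → met
6. condition 'administers injections' holds; open plan-of-correction items 3 > 1 → not met
7. dietary services review 98 days ago vs limit 90 → not met
8. condition 'provides memory care' holds; resident-rights training 85 days ago vs limit 120 → met
Not met: 2, 3, 6, 7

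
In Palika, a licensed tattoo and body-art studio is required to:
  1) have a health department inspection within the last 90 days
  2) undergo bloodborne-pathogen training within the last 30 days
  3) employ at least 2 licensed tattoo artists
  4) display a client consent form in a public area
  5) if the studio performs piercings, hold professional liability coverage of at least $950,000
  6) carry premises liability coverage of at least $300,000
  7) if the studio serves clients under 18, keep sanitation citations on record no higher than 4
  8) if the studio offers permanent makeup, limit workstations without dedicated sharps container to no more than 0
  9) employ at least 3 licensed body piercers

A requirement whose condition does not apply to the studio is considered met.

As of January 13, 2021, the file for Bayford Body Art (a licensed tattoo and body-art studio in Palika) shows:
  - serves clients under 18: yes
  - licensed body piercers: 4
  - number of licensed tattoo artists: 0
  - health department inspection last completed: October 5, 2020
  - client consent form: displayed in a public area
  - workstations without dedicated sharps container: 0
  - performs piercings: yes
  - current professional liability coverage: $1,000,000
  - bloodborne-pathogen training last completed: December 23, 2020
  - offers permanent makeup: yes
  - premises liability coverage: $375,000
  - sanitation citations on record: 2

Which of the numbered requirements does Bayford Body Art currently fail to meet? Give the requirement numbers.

1, 3

1. health department inspection 100 days ago vs limit 90 → not met
2. bloodborne-pathogen training 21 days ago vs limit 30 → met
3. licensed tattoo artists 0 < 2 → not met
4. client consent form present → met
5. condition 'performs piercings' holds; professional liability coverage $1,000,000 ≥ $950,000 → met
6. premises liability coverage $375,000 ≥ $300,000 → met
7. condition 'serves clients under 18' holds; sanitation citations on record 2 ≤ 4 → met
8. condition 'offers permanent makeup' holds; workstations without dedicated sharps container 0 ≤ 0 → met
9. licensed body piercers 4 ≥ 3 → met
Not met: 1, 3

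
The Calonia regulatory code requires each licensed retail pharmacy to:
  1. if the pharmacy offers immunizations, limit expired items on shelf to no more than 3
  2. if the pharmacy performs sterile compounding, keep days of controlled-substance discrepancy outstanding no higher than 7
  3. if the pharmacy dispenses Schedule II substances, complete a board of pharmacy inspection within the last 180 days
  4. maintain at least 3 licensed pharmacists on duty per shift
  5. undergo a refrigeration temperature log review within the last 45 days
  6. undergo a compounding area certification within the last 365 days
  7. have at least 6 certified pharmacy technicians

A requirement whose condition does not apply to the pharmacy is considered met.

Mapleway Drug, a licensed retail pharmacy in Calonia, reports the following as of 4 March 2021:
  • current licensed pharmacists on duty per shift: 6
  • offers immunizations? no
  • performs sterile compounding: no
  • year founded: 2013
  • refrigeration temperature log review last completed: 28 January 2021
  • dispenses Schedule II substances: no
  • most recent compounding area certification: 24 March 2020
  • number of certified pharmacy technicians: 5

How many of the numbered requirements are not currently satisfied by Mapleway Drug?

1

1. condition 'offers immunizations' does not hold → requirement n/a → met
2. condition 'performs sterile compounding' does not hold → requirement n/a → met
3. condition 'dispenses Schedule II substances' does not hold → requirement n/a → met
4. licensed pharmacists on duty per shift 6 ≥ 3 → met
5. refrigeration temperature log review 35 days ago vs limit 45 → met
6. compounding area certification 345 days ago vs limit 365 → met
7. certified pharmacy technicians 5 < 6 → not met
Not met: 1 of 7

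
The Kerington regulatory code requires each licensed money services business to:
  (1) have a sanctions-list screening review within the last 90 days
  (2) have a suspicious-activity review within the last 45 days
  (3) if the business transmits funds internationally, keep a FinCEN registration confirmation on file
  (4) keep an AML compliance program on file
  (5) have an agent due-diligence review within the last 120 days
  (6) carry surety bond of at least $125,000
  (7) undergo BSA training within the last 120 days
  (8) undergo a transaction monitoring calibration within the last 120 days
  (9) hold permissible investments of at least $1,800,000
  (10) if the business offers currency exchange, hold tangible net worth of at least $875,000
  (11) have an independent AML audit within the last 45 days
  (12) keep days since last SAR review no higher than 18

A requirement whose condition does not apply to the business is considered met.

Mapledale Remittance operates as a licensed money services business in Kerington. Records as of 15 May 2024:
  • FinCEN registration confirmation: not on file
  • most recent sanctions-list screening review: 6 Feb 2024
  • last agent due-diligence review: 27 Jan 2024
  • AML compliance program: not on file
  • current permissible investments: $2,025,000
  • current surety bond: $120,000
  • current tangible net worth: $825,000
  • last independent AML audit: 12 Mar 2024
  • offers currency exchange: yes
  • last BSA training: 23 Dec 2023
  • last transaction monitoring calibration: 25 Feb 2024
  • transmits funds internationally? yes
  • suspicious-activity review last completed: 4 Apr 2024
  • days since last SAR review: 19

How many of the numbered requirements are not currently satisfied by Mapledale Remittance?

1. sanctions-list screening review 99 days ago vs limit 90 → not met
2. suspicious-activity review 41 days ago vs limit 45 → met
3. condition 'transmits funds internationally' holds; FinCEN registration confirmation absent → not met
4. AML compliance program absent → not met
5. agent due-diligence review 109 days ago vs limit 120 → met
6. surety bond $120,000 < $125,000 → not met
7. BSA training 144 days ago vs limit 120 → not met
8. transaction monitoring calibration 80 days ago vs limit 120 → met
9. permissible investments $2,025,000 ≥ $1,800,000 → met
10. condition 'offers currency exchange' holds; tangible net worth $825,000 < $875,000 → not met
11. independent AML audit 64 days ago vs limit 45 → not met
12. days since last SAR review 19 > 18 → not met
Not met: 8 of 12

8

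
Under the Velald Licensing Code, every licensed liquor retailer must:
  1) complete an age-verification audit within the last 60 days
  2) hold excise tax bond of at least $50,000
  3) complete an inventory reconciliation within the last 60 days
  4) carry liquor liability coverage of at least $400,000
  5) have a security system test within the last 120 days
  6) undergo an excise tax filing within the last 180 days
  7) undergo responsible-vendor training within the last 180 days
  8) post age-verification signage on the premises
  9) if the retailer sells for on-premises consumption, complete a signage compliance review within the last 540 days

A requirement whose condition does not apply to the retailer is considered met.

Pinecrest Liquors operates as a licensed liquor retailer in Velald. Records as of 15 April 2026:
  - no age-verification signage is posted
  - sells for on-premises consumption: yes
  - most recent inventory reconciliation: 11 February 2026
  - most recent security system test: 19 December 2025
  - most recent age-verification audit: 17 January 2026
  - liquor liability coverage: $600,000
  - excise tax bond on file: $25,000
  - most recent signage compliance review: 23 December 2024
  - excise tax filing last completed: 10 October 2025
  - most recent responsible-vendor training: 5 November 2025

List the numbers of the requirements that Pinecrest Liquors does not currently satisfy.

1. age-verification audit 88 days ago vs limit 60 → not met
2. excise tax bond $25,000 < $50,000 → not met
3. inventory reconciliation 63 days ago vs limit 60 → not met
4. liquor liability coverage $600,000 ≥ $400,000 → met
5. security system test 117 days ago vs limit 120 → met
6. excise tax filing 187 days ago vs limit 180 → not met
7. responsible-vendor training 161 days ago vs limit 180 → met
8. age-verification signage absent → not met
9. condition 'sells for on-premises consumption' holds; signage compliance review 478 days ago vs limit 540 → met
Not met: 1, 2, 3, 6, 8

1, 2, 3, 6, 8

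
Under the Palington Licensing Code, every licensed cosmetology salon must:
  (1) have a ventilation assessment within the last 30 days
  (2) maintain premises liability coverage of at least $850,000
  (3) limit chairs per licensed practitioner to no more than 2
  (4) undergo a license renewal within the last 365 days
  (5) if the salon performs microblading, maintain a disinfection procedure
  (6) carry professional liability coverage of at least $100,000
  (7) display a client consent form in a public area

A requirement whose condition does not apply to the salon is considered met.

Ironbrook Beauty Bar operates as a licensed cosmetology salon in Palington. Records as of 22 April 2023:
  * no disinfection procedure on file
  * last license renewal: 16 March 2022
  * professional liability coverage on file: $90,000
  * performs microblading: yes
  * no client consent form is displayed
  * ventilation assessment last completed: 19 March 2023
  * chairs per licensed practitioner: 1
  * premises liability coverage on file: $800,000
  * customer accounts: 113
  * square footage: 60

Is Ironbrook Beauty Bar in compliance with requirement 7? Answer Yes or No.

No

7. client consent form absent → not met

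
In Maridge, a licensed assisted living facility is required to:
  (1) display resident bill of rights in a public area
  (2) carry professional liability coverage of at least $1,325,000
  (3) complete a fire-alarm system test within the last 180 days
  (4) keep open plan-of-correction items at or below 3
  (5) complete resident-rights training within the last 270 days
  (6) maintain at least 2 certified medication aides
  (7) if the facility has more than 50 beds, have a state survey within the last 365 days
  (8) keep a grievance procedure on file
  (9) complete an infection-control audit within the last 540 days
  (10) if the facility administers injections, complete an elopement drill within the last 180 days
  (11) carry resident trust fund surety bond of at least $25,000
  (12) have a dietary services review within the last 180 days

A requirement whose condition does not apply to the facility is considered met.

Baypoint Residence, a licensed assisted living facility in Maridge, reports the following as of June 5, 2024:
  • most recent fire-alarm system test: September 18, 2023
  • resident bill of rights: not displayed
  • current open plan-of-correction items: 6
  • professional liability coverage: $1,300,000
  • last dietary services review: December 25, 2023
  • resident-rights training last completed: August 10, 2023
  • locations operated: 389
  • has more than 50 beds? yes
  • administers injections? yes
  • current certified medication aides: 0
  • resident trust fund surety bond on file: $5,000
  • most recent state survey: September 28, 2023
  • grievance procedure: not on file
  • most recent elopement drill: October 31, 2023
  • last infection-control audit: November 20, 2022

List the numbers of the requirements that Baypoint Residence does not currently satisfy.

1, 2, 3, 4, 5, 6, 8, 9, 10, 11

1. resident bill of rights absent → not met
2. professional liability coverage $1,300,000 < $1,325,000 → not met
3. fire-alarm system test 261 days ago vs limit 180 → not met
4. open plan-of-correction items 6 > 3 → not met
5. resident-rights training 300 days ago vs limit 270 → not met
6. certified medication aides 0 < 2 → not met
7. condition 'has more than 50 beds' holds; state survey 251 days ago vs limit 365 → met
8. grievance procedure absent → not met
9. infection-control audit 563 days ago vs limit 540 → not met
10. condition 'administers injections' holds; elopement drill 218 days ago vs limit 180 → not met
11. resident trust fund surety bond $5,000 < $25,000 → not met
12. dietary services review 163 days ago vs limit 180 → met
Not met: 1, 2, 3, 4, 5, 6, 8, 9, 10, 11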